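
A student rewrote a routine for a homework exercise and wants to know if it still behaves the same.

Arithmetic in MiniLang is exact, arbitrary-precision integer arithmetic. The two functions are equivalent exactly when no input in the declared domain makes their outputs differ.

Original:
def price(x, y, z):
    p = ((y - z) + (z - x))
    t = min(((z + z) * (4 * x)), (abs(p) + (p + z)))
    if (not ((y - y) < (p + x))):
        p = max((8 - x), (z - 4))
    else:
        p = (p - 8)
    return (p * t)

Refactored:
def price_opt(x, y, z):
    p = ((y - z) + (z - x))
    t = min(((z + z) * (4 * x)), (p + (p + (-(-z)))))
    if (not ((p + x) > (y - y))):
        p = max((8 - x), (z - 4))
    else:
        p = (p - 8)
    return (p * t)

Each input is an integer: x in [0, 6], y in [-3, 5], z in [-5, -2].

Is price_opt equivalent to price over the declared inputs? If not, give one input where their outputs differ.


x=0, y=-3, z=-5 yields -40 from price but -88 from price_opt.
verdict: not equivalent; witness: x=0, y=-3, z=-5


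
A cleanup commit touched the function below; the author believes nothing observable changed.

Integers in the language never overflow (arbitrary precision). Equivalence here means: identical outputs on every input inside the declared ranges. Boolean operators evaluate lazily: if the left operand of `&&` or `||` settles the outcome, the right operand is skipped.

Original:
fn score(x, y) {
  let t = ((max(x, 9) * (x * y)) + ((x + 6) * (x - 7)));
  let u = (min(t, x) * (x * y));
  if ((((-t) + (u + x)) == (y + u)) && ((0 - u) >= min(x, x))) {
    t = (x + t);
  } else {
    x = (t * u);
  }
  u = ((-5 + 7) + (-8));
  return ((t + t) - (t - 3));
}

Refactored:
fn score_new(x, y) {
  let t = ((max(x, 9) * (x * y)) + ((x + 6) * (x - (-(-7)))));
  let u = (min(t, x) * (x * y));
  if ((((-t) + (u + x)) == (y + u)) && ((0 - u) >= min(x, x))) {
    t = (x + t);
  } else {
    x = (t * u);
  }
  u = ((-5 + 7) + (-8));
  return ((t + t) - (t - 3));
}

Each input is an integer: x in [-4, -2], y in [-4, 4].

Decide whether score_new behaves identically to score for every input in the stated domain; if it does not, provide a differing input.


The two versions differ — the changes include same computation, different form.
As a probe, take x=-3, y=4: score runs t=-138, then u=1656, then ((((-t) + (u + x)) == (y + u)) && ((0 - u) >= min(x, x))) is false, then x=-228528, then u=-6, then returns -135; score_new runs t=-138, then u=1656, then ((((-t) + (u + x)) == (y + u)) && ((0 - u) >= min(x, x))) is false, then x=-228528, then u=-6, then returns -135; both end at -135.
Sweeping the whole domain (27 inputs) finds no disagreement.
verdict: equivalent


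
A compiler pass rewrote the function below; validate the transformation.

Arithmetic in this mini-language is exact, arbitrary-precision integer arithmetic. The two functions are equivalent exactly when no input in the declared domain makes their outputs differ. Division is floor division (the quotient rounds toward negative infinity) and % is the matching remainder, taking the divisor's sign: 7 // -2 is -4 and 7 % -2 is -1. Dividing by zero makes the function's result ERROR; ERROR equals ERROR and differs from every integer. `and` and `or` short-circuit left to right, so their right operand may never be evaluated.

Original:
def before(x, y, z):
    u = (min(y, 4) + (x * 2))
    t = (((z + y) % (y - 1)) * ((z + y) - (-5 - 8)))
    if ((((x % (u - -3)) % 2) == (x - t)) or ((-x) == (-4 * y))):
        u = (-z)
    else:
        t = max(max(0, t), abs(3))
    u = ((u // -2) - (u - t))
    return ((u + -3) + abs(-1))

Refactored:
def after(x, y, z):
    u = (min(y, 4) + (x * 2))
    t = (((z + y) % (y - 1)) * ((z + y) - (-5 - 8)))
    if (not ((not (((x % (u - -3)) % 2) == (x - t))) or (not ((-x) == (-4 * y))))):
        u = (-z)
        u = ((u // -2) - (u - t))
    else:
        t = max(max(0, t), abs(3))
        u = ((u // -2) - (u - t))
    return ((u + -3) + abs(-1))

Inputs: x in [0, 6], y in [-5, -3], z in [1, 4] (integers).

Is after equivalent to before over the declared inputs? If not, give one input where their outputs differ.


There is a counterexample at x=0, y=-4, z=4: 4 on one side, 7 on the other.
before: u=-4, then t=0, then ((((x % (u - -3)) % 2) == (x - t)) or ((-x) == (-4 * y))) is true, then u=-4, then u=6, then returns 4
after: u=-4, then t=0, then (not ((not (((x % (u - -3)) % 2) == (x - t))) or (not ((-x) == (-4 * y))))) is false, then t=3, then u=9, then returns 7
verdict: not equivalent; witness: x=0, y=-4, z=4


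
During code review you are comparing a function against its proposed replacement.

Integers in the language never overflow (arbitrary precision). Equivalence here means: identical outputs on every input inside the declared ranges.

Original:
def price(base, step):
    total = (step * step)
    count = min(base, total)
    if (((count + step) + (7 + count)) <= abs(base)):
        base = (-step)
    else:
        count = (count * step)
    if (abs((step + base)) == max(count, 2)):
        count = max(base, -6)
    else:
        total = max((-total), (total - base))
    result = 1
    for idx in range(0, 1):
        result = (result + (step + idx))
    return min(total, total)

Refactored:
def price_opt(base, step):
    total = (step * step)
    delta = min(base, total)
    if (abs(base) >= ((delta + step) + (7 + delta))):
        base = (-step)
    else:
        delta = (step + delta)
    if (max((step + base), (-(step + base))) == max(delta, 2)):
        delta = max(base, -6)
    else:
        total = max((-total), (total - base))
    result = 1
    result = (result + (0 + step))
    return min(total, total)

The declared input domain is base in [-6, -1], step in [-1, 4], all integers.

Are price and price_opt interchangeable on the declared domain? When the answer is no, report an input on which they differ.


These are not equivalent — on base=-1, step=4 the outputs split (17 vs 16).
price: total becomes 16; next count becomes -1; next (((count + step) + (7 + count)) <= abs(base)) evaluates to false; next count becomes -4; next (abs((step + base)) == max(count, 2)) evaluates to false; next total becomes 17; next result becomes 1; next at idx=0:; next result becomes 5; next final value 17
price_opt: total becomes 16; next delta becomes -1; next (abs(base) >= ((delta + step) + (7 + delta))) evaluates to false; next delta becomes 3; next (max((step + base), (-(step + base))) == max(delta, 2)) evaluates to true; next delta becomes -1; next result becomes 1; next result becomes 5; next final value 16
verdict: not equivalent; witness: base=-1, step=4


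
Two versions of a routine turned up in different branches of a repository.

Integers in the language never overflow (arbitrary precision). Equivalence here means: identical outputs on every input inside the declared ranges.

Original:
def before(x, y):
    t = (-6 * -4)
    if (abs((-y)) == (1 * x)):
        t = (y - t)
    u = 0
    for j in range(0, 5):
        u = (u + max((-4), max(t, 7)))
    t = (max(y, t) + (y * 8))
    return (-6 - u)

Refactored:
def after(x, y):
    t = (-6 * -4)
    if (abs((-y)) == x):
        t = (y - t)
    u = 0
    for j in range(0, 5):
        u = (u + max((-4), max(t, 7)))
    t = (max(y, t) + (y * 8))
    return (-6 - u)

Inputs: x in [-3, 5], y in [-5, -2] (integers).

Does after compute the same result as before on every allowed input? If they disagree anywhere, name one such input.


This is a faithful refactor — arithmetic usage differs; and constant usage differs, but the computed results match everywhere.
One worked example (x=-1, y=-4) — before: t becomes 24; next (abs((-y)) == (1 * x)) evaluates to false; next u becomes 0; next at j=0:; next u becomes 24; next at j=1:; next u becomes 48; next at j=2:; next u becomes 72; next at j=3:; next u becomes 96; next at j=4:; next u becomes 120; next t becomes -8; next final value -126; after: t becomes 24; next (abs((-y)) == x) evaluates to false; next u becomes 0; next at j=0:; next u becomes 24; next at j=1:; next u becomes 48; next at j=2:; next u becomes 72; next at j=3:; next u becomes 96; next at j=4:; next u becomes 120; next t becomes -8; next final value -126; agreement on -126.
An exhaustive pass over the 36 declared inputs shows identical outputs.
verdict: equivalent


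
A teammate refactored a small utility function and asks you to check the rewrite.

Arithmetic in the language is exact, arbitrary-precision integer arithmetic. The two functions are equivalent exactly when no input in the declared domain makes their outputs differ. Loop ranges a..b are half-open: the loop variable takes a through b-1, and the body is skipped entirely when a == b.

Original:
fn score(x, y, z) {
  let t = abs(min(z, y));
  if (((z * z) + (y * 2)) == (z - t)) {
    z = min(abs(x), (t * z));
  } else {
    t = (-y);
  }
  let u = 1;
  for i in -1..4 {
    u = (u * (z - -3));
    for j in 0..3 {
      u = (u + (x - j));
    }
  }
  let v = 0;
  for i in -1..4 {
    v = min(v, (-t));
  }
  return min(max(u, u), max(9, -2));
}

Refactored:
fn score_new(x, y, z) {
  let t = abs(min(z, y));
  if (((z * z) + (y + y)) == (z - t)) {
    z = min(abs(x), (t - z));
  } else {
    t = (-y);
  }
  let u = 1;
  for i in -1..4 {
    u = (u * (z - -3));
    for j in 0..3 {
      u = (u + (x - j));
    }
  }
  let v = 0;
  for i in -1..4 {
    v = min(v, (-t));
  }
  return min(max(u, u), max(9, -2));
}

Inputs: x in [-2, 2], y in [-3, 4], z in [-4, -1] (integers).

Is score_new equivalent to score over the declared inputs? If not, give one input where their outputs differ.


Try x=-2, y=-2, z=-1.
score: t := 2 | (((z * z) + (y * 2)) == (z - t)): true | z := -2 | u := 1 | iter i=-1: | u := 1 | iter j=0: | u := -1 | iter j=1: | u := -4 | iter j=2: | u := -8 | iter i=0: | u := -8 | iter j=0: | u := -10 | iter j=1: | u := -13 | iter j=2: | u := -17 | iter i=1: | u := -17 | iter j=0: | u := -19 | iter j=1: | u := -22 | iter j=2: | u := -26 | iter i=2: | u := -26 | iter j=0: | u := -28 | iter j=1: | u := -31 | iter j=2: | u := -35 | iter i=3: | u := -35 | iter j=0: | u := -37 | iter j=1: | u := -40 | iter j=2: | u := -44 | v := 0 | iter i=-1: | v := -2 | iter i=0: | v := -2 | iter i=1: | v := -2 | iter i=2: | v := -2 | iter i=3: | v := -2 | result -44
score_new: t := 2 | (((z * z) + (y + y)) == (z - t)): true | z := 2 | u := 1 | iter i=-1: | u := 5 | iter j=0: | u := 3 | iter j=1: | u := 0 | iter j=2: | u := -4 | iter i=0: | u := -20 | iter j=0: | u := -22 | iter j=1: | u := -25 | iter j=2: | u := -29 | iter i=1: | u := -145 | iter j=0: | u := -147 | iter j=1: | u := -150 | iter j=2: | u := -154 | iter i=2: | u := -770 | iter j=0: | u := -772 | iter j=1: | u := -775 | iter j=2: | u := -779 | iter i=3: | u := -3895 | iter j=0: | u := -3897 | iter j=1: | u := -3900 | iter j=2: | u := -3904 | v := 0 | iter i=-1: | v := -2 | iter i=0: | v := -2 | iter i=1: | v := -2 | iter i=2: | v := -2 | iter i=3: | v := -2 | result -3904
-44 against -3904: the behavior changed.
verdict: not equivalent; witness: x=-2, y=-2, z=-1


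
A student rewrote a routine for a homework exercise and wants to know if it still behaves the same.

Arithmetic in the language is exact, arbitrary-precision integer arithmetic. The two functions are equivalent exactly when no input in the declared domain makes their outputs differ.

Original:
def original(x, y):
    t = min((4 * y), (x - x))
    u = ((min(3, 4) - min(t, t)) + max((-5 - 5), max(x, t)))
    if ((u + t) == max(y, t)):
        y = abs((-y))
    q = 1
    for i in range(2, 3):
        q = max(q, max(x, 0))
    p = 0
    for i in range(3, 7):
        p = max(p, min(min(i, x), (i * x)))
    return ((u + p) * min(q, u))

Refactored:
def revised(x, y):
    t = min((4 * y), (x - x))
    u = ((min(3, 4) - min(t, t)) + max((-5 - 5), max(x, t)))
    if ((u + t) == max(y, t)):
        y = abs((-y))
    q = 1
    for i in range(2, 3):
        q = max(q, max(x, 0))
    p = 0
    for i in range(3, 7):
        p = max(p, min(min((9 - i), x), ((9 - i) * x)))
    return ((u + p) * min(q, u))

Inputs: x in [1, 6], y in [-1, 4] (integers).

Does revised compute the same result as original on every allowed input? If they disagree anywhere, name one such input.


Equivalent — the differences include constant usage differs, and arithmetic usage differs, yet no declared input distinguishes the two.
As a probe, take x=6, y=-1: original runs t=-4, then u=13, then ((u + t) == max(y, t)) is false, then q=1, then (i=2), then q=6, then p=0, then (i=3), then p=3, then (i=4), then p=4, then (i=5), then p=5, then (i=6), then p=6, then returns 114; revised runs t=-4, then u=13, then ((u + t) == max(y, t)) is false, then q=1, then (i=2), then q=6, then p=0, then (i=3), then p=6, then (i=4), then p=6, then (i=5), then p=6, then (i=6), then p=6, then returns 114; both end at 114.
An exhaustive pass over the 36 declared inputs shows identical outputs.
verdict: equivalent


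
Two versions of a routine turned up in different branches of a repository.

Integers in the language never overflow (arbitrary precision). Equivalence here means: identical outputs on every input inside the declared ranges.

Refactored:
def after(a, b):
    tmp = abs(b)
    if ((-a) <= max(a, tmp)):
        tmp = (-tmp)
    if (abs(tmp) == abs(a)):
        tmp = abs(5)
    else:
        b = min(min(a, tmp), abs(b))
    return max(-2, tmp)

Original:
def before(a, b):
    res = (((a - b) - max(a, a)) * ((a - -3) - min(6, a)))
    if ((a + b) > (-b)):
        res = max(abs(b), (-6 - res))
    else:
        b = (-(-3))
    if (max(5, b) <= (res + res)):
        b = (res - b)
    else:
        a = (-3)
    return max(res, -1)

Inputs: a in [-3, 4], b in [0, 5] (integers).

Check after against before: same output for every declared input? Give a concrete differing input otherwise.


On input a=-3, b=1, before returns -1 while after returns 1.
verdict: not equivalent; witness: a=-3, b=1


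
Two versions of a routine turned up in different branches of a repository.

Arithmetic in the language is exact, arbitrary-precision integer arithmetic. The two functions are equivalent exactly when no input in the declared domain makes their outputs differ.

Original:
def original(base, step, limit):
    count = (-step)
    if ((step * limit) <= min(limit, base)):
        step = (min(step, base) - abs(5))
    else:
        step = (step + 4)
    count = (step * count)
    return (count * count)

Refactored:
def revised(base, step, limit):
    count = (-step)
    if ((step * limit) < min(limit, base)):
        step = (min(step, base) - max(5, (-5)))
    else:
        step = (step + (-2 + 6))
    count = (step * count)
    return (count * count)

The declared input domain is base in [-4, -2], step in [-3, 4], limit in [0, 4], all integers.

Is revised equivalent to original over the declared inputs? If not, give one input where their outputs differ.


Run the pair on base=-4, step=-2, limit=2.
original: count = 2; ((step * limit) <= min(limit, base)) -> true; step = -9; count = -18; return 324
revised: count = 2; ((step * limit) < min(limit, base)) -> false; step = 2; count = 4; return 16
324 against 16: the behavior changed.
verdict: not equivalent; witness: base=-4, step=-2, limit=2


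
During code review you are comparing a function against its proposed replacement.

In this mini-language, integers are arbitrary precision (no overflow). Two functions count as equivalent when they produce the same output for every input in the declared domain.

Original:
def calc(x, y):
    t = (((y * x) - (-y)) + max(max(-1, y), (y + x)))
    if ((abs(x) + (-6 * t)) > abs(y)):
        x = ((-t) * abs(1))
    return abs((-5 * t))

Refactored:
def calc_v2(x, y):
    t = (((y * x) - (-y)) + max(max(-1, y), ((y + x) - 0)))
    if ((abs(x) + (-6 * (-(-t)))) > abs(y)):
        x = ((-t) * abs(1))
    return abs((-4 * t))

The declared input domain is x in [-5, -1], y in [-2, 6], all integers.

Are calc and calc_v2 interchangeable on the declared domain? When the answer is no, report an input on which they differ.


Consider the input x=-5, y=-2.
calc: t=7, then ((abs(x) + (-6 * t)) > abs(y)) is false, then returns 35
calc_v2: t=7, then ((abs(x) + (-6 * (-(-t)))) > abs(y)) is false, then returns 28
35 and 28 differ, so these are not the same function on this domain.
verdict: not equivalent; witness: x=-5, y=-2


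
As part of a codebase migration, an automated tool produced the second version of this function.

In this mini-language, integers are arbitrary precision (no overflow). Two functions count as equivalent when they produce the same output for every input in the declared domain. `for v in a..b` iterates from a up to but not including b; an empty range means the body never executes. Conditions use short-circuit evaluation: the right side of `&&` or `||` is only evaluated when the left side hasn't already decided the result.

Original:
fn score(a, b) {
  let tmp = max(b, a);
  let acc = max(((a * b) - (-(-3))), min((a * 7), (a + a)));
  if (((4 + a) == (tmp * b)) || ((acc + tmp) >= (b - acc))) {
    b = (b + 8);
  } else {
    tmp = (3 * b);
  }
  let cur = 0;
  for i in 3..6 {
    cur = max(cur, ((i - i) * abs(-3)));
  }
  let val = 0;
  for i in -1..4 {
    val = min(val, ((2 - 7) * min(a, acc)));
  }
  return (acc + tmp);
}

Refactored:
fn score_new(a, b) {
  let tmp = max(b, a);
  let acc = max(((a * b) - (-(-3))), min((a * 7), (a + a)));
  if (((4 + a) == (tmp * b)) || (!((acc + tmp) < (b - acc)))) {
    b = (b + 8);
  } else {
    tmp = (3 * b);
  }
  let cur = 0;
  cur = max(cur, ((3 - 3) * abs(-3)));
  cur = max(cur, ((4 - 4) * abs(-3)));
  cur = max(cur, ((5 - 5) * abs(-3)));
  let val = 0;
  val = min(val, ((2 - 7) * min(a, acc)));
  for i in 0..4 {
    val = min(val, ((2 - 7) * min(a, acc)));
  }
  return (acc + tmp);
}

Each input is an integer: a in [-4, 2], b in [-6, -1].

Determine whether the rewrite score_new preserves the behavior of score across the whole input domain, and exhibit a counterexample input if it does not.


The two versions differ — the changes include min/max/abs usage differs, plus constant usage differs, plus loop structure differs, plus statement counts differ, plus arithmetic usage differs, plus boolean connective usage differs, plus comparison usage differs.
Spot check at a=2, b=-4 — score: tmp := 2 | acc := 4 | (((4 + a) == (tmp * b)) || ((acc + tmp) >= (b - acc))): true | b := 4 | cur := 0 | iter i=3: | cur := 0 | iter i=4: | cur := 0 | iter i=5: | cur := 0 | val := 0 | iter i=-1: | val := -10 | iter i=0: | val := -10 | iter i=1: | val := -10 | iter i=2: | val := -10 | iter i=3: | val := -10 | result 6. score_new: tmp := 2 | acc := 4 | (((4 + a) == (tmp * b)) || (!((acc + tmp) < (b - acc)))): true | b := 4 | cur := 0 | cur := 0 | cur := 0 | cur := 0 | val := 0 | val := -10 | iter i=0: | val := -10 | iter i=1: | val := -10 | iter i=2: | val := -10 | iter i=3: | val := -10 | result 6. Both give 6.
Sweeping the whole domain (42 inputs) finds no disagreement.
verdict: equivalent


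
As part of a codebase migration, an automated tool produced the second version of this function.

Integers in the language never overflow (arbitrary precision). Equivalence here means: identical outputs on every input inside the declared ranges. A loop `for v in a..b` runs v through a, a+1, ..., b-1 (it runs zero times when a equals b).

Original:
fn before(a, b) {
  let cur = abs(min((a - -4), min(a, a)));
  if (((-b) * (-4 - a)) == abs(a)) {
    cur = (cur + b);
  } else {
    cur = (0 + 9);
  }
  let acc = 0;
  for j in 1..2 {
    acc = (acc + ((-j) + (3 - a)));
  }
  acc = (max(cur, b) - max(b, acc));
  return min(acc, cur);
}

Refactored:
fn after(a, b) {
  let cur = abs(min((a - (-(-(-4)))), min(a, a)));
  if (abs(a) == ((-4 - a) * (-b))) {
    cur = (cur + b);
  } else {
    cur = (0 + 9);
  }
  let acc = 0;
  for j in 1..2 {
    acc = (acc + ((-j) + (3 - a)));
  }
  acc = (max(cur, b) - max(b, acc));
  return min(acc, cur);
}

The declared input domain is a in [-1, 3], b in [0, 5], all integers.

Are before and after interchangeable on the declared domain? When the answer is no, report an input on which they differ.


Equivalent — the differences include same computation, different form, yet no declared input distinguishes the two.
Tracing a=-1, b=2: before: cur = 1; (((-b) * (-4 - a)) == abs(a)) -> false; cur = 9; acc = 0; [j=1]; acc = 3; acc = 6; return 6 | after: cur = 1; (abs(a) == ((-4 - a) * (-b))) -> false; cur = 9; acc = 0; [j=1]; acc = 3; acc = 6; return 6 — matching result 6.
Every one of the 30 inputs gives matching results.
verdict: equivalent


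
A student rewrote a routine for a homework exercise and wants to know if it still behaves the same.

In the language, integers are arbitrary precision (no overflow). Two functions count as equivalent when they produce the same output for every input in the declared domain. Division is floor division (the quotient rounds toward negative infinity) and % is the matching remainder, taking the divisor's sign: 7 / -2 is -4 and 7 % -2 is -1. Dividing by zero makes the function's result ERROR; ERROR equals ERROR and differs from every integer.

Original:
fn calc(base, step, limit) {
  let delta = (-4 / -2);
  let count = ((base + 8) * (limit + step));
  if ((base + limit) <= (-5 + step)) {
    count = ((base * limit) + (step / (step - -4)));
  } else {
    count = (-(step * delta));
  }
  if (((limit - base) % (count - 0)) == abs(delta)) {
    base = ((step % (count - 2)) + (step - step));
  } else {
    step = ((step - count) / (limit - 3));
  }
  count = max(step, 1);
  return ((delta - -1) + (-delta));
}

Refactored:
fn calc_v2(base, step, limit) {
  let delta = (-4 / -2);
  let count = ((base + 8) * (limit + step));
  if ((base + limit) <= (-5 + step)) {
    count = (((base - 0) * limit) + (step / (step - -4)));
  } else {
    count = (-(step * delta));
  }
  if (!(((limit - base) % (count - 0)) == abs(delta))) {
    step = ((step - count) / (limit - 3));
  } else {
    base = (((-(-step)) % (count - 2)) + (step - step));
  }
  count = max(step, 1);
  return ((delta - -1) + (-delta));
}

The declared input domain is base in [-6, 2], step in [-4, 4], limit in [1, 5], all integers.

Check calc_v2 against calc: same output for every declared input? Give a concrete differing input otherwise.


Behavior is preserved: although boolean connective usage differs, constant usage differs, arithmetic usage differs, the outputs never diverge.
Tracing base=-6, step=0, limit=5: calc: delta=2, then count=10, then ((base + limit) <= (-5 + step)) is false, then count=0, then a zero divisor aborts: ERROR | calc_v2: delta=2, then count=10, then ((base + limit) <= (-5 + step)) is false, then count=0, then a zero divisor aborts: ERROR — matching result ERROR.
Across all 405 domain points the two functions coincide.
verdict: equivalent


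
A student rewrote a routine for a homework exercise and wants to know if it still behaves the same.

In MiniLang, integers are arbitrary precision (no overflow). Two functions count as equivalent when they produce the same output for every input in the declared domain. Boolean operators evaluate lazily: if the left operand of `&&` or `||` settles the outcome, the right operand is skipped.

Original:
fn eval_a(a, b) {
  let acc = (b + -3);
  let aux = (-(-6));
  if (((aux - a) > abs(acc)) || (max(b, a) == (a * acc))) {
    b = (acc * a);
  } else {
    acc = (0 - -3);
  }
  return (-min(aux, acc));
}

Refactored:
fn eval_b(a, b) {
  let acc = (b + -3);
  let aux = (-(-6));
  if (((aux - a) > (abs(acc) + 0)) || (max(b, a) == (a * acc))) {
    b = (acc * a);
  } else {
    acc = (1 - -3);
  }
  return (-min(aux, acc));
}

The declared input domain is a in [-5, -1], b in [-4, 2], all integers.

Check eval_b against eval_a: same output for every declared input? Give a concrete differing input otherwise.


Consider the input a=-1, b=-4.
eval_a: acc := -7 | aux := 6 | (((aux - a) > abs(acc)) || (max(b, a) == (a * acc))): false | acc := 3 | result -3
eval_b: acc := -7 | aux := 6 | (((aux - a) > (abs(acc) + 0)) || (max(b, a) == (a * acc))): false | acc := 4 | result -4
-3 against -4: the behavior changed.
verdict: not equivalent; witness: a=-1, b=-4


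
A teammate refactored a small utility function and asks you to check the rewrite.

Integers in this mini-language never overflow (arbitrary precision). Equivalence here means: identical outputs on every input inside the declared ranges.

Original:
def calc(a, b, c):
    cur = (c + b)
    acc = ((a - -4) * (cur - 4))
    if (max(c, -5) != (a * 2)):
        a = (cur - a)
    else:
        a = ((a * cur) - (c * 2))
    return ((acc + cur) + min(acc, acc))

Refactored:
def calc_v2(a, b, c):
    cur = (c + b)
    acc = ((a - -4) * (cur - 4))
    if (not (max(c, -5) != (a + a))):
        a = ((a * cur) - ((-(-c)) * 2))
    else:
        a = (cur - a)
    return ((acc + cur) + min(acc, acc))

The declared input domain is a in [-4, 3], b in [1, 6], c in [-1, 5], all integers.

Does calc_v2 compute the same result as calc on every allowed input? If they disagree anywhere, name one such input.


Equivalent — the differences include arithmetic usage differs; also constant usage differs; also boolean connective usage differs, yet no declared input distinguishes the two.
Tracing a=-3, b=3, c=3: calc: cur := 6 | acc := 2 | (max(c, -5) != (a * 2)): true | a := 9 | result 10 | calc_v2: cur := 6 | acc := 2 | (not (max(c, -5) != (a + a))): false | a := 9 | result 10 — matching result 10.
An exhaustive pass over the 336 declared inputs shows identical outputs.
verdict: equivalent


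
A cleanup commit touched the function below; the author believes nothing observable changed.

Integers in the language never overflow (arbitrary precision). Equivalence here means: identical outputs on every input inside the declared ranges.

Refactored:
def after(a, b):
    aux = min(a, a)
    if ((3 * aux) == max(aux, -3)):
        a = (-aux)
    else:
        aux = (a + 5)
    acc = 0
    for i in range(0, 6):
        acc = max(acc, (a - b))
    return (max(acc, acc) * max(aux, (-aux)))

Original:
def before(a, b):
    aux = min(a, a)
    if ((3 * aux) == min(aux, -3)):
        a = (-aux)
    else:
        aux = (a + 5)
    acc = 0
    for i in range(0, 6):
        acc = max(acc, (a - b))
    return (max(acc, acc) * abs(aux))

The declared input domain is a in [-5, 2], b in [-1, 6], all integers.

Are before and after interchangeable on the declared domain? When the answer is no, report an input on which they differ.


These are not equivalent — on a=-1, b=-1 the outputs split (2 vs 0).
before: aux := -1 | ((3 * aux) == min(aux, -3)): true | a := 1 | acc := 0 | iter i=0: | acc := 2 | iter i=1: | acc := 2 | iter i=2: | acc := 2 | iter i=3: | acc := 2 | iter i=4: | acc := 2 | iter i=5: | acc := 2 | result 2
after: aux := -1 | ((3 * aux) == max(aux, -3)): false | aux := 4 | acc := 0 | iter i=0: | acc := 0 | iter i=1: | acc := 0 | iter i=2: | acc := 0 | iter i=3: | acc := 0 | iter i=4: | acc := 0 | iter i=5: | acc := 0 | result 0
verdict: not equivalent; witness: a=-1, b=-1


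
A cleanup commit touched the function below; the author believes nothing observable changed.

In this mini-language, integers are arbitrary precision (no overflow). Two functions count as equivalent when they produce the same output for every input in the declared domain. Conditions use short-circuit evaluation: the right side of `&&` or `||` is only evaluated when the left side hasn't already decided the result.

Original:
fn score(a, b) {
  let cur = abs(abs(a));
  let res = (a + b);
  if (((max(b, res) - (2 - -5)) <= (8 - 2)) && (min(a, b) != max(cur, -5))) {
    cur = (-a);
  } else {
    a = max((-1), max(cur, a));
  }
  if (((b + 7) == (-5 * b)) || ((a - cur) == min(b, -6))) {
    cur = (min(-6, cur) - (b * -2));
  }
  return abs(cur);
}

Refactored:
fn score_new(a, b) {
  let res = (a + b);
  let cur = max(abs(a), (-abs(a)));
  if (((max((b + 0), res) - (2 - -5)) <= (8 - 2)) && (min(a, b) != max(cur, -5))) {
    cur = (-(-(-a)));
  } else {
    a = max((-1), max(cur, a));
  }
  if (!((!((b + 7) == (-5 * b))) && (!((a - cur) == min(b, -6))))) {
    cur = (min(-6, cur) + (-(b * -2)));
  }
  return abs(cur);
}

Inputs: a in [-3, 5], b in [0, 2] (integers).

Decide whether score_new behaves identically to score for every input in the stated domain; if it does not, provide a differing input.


Comparing the listings, the differences include: min/max/abs usage differs; constant usage differs; arithmetic usage differs; boolean connective usage differs.
As a probe, take a=3, b=0: score runs cur becomes 3; next res becomes 3; next (((max(b, res) - (2 - -5)) <= (8 - 2)) && (min(a, b) != max(cur, -5))) evaluates to true; next cur becomes -3; next (((b + 7) == (-5 * b)) || ((a - cur) == min(b, -6))) evaluates to false; next final value 3; score_new runs res becomes 3; next cur becomes 3; next (((max((b + 0), res) - (2 - -5)) <= (8 - 2)) && (min(a, b) != max(cur, -5))) evaluates to true; next cur becomes -3; next (!((!((b + 7) == (-5 * b))) && (!((a - cur) == min(b, -6))))) evaluates to false; next final value 3; both end at 3.
Checked all 27 inputs in the declared domain: the outputs agree on every one.
verdict: equivalent


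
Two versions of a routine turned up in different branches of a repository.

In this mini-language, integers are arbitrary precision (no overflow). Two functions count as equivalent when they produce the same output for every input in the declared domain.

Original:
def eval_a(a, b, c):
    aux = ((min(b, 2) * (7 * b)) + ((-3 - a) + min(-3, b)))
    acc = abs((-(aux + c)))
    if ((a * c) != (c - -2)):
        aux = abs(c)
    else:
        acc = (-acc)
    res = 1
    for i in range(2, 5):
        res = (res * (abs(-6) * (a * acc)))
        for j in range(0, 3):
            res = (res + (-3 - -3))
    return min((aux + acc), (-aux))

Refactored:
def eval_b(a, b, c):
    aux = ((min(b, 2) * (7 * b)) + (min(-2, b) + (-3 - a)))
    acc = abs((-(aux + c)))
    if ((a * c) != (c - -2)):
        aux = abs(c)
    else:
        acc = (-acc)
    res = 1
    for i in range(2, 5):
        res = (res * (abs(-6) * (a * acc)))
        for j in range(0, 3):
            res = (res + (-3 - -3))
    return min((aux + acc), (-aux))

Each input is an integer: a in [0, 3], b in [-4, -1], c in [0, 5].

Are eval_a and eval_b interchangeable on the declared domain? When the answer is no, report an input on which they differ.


Evaluate both at a=2, b=-2, c=2.
eval_a: aux = 20; acc = 22; ((a * c) != (c - -2)) -> false; acc = -22; res = 1; [i=2]; res = -264; [j=0]; res = -264; [j=1]; res = -264; [j=2]; res = -264; [i=3]; res = 69696; [j=0]; res = 69696; [j=1]; res = 69696; [j=2]; res = 69696; [i=4]; res = -18399744; [j=0]; res = -18399744; [j=1]; res = -18399744; [j=2]; res = -18399744; return -20
eval_b: aux = 21; acc = 23; ((a * c) != (c - -2)) -> false; acc = -23; res = 1; [i=2]; res = -276; [j=0]; res = -276; [j=1]; res = -276; [j=2]; res = -276; [i=3]; res = 76176; [j=0]; res = 76176; [j=1]; res = 76176; [j=2]; res = 76176; [i=4]; res = -21024576; [j=0]; res = -21024576; [j=1]; res = -21024576; [j=2]; res = -21024576; return -21
-20 != -21, so the rewrite changes behavior.
verdict: not equivalent; witness: a=2, b=-2, c=2


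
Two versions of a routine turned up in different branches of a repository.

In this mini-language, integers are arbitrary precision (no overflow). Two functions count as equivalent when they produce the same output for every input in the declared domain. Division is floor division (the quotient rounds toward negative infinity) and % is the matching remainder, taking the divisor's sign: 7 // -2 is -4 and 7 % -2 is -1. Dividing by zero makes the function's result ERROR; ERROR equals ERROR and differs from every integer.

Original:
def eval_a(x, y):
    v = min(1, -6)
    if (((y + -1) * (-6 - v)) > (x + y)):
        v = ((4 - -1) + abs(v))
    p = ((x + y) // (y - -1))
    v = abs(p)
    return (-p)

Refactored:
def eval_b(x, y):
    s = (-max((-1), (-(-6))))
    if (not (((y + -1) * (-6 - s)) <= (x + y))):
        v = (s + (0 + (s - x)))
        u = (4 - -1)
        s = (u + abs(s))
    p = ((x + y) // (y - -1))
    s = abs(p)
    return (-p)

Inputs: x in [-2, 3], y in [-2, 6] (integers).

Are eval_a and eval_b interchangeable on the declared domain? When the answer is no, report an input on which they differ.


Differences: arithmetic usage differs; and statement counts differ; and local variable names differ; and comparison usage differs; and boolean connective usage differs; and min/max/abs usage differs; and constant usage differs — yet all 54 inputs agree.
verdict: equivalent


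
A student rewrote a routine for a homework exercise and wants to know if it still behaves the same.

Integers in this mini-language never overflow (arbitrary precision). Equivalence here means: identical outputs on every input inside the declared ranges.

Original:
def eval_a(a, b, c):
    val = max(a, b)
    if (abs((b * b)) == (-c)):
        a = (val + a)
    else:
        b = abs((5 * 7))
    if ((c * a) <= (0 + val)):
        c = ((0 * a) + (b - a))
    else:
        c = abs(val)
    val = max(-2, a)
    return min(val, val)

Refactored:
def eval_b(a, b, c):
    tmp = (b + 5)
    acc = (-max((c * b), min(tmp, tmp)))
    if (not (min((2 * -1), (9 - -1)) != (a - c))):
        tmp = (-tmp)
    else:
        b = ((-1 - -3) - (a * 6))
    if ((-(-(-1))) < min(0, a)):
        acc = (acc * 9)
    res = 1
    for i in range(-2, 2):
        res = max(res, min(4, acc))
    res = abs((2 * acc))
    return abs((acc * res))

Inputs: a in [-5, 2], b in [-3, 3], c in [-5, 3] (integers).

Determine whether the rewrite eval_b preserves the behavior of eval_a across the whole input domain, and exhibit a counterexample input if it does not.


Evaluate both at a=-5, b=-3, c=-5.
eval_a: val becomes -3; next (abs((b * b)) == (-c)) evaluates to false; next b becomes 35; next ((c * a) <= (0 + val)) evaluates to false; next c becomes 3; next val becomes -2; next final value -2
eval_b: tmp becomes 2; next acc becomes -15; next (not (min((2 * -1), (9 - -1)) != (a - c))) evaluates to false; next b becomes 32; next ((-(-(-1))) < min(0, a)) evaluates to false; next res becomes 1; next at i=-2:; next res becomes 1; next at i=-1:; next res becomes 1; next at i=0:; next res becomes 1; next at i=1:; next res becomes 1; next res becomes 30; next final value 450
-2 != 450, so the rewrite changes behavior.
verdict: not equivalent; witness: a=-5, b=-3, c=-5


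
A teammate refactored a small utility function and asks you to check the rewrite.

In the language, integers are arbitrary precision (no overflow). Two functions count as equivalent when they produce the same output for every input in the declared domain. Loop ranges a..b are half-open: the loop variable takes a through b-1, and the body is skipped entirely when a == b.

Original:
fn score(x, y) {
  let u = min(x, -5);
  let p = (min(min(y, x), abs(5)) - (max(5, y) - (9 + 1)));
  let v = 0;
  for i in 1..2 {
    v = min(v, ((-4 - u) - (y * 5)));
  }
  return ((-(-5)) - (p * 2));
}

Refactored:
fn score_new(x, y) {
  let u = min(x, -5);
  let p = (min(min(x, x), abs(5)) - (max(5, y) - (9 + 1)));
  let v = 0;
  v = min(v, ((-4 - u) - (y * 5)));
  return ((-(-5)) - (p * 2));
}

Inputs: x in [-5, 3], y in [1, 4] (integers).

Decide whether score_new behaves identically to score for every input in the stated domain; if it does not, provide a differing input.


Input x=2, y=1: -7 from score versus -9 from score_new.
verdict: not equivalent; witness: x=2, y=1


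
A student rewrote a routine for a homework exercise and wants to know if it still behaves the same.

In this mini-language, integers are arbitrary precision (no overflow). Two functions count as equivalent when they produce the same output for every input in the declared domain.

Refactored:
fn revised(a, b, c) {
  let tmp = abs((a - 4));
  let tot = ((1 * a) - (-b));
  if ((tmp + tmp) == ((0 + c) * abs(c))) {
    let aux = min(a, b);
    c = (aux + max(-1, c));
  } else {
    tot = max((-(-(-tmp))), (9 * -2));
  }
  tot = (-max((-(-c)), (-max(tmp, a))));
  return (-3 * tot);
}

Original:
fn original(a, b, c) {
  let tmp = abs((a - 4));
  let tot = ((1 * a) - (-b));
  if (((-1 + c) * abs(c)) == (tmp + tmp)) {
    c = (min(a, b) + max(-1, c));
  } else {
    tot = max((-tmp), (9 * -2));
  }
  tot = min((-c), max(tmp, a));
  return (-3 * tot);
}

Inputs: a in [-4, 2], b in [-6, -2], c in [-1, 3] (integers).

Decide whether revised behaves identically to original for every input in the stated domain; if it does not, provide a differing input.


Consider the input a=1, b=-6, c=3.
original: tmp=3, then tot=-5, then (((-1 + c) * abs(c)) == (tmp + tmp)) is true, then c=-3, then tot=3, then returns -9
revised: tmp=3, then tot=-5, then ((tmp + tmp) == ((0 + c) * abs(c))) is false, then tot=-3, then tot=-3, then returns 9
-9 and 9 differ, so these are not the same function on this domain.
verdict: not equivalent; witness: a=1, b=-6, c=3


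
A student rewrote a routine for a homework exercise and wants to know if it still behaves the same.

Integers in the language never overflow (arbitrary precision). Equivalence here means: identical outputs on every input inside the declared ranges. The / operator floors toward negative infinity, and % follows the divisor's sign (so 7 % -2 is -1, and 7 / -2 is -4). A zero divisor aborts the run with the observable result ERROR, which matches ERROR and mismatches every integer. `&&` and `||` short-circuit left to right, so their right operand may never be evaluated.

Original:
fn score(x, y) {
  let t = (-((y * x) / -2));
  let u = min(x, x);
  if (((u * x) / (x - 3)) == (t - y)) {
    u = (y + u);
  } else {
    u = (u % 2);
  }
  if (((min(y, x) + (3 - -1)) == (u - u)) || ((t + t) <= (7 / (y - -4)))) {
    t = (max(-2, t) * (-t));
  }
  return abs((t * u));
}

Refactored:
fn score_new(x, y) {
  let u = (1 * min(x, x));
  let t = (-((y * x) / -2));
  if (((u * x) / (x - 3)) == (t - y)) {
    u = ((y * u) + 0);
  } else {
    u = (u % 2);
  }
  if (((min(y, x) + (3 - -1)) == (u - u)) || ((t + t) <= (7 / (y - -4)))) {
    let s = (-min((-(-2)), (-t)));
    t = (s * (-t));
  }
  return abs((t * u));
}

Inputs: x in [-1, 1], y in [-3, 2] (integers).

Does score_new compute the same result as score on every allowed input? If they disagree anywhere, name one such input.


Consider the input x=1, y=2.
score: t := 1 | u := 1 | (((u * x) / (x - 3)) == (t - y)): true | u := 3 | (((min(y, x) + (3 - -1)) == (u - u)) || ((t + t) <= (7 / (y - -4)))): false | result 3
score_new: u := 1 | t := 1 | (((u * x) / (x - 3)) == (t - y)): true | u := 2 | (((min(y, x) + (3 - -1)) == (u - u)) || ((t + t) <= (7 / (y - -4)))): false | result 2
3 and 2 differ, so these are not the same function on this domain.
verdict: not equivalent; witness: x=1, y=2


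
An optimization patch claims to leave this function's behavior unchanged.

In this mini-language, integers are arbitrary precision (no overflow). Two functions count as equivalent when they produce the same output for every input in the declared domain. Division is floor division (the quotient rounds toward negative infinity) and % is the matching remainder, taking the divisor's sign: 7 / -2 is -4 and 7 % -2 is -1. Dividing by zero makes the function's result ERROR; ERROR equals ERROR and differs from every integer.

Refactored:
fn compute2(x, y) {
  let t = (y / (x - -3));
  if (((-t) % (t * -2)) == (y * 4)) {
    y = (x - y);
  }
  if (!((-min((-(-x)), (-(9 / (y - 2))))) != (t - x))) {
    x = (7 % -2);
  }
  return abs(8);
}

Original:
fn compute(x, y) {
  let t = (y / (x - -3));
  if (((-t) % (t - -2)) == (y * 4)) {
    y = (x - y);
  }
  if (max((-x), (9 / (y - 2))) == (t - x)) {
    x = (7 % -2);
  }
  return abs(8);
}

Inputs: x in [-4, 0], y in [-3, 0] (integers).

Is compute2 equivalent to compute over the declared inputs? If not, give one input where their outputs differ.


Take x=-4, y=0.
compute: t = 0; (((-t) % (t - -2)) == (y * 4)) -> true; y = -4; (max((-x), (9 / (y - 2))) == (t - x)) -> true; x = -1; return 8
compute2: t = 0; division by zero -> ERROR
8 != ERROR, so the rewrite changes behavior.
verdict: not equivalent; witness: x=-4, y=0


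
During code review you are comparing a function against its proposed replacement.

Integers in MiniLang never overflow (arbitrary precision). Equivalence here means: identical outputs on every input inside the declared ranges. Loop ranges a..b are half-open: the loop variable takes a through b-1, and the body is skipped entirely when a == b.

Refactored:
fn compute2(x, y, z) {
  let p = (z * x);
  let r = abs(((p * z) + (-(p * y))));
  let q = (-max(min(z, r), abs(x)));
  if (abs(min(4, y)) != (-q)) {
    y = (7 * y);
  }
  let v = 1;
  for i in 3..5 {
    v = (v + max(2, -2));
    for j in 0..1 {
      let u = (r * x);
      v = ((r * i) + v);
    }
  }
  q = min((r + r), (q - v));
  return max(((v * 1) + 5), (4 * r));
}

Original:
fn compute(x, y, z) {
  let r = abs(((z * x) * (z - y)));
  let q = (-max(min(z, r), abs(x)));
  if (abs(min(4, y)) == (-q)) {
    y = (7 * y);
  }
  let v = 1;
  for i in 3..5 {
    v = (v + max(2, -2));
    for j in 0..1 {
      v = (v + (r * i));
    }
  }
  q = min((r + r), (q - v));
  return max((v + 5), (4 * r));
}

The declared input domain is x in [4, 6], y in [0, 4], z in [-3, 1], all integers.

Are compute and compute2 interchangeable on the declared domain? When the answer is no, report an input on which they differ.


The one real change (`(abs(min(4, y)) == (-q))` became `(abs(min(4, y)) != (-q))`) has no effect anywhere in the declared ranges.
Spot check at x=4, y=1, z=-2 — compute: r = 24; q = -4; (abs(min(4, y)) == (-q)) -> false; v = 1; [i=3]; v = 3; [j=0]; v = 75; [i=4]; v = 77; [j=0]; v = 173; q = -177; return 178. compute2: p = -8; r = 24; q = -4; (abs(min(4, y)) != (-q)) -> true; y = 7; v = 1; [i=3]; v = 3; [j=0]; u = 96; v = 75; [i=4]; v = 77; [j=0]; u = 96; v = 173; q = -177; return 178. Both give 178.
Every one of the 75 inputs gives matching results.
verdict: equivalent
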